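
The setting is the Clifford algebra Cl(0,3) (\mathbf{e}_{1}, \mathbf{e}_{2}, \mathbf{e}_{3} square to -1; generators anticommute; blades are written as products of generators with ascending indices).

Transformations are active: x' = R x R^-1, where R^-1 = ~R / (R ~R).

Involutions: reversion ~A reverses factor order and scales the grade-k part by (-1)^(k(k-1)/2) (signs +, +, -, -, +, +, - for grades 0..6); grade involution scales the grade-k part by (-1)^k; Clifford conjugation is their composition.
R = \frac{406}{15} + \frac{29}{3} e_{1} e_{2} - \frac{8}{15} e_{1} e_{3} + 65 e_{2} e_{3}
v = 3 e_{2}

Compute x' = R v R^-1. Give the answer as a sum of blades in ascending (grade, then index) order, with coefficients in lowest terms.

~R = \frac{406}{15} - \frac{29}{3} e_{1} e_{2} + \frac{8}{15} e_{1} e_{3} - 65 e_{2} e_{3}, and R ~R = \frac{15154}{3}, so R^-1 = ~R / (\frac{15154}{3}).
R v = -29 e_{1} + \frac{406}{5} e_{2} + 195 e_{3} + \frac{8}{5} e_{1} e_{2} e_{3}
Answer: -\frac{10214}{37885} e_{1} - \frac{16135}{7577} e_{2} + \frac{79402}{37885} e_{3}


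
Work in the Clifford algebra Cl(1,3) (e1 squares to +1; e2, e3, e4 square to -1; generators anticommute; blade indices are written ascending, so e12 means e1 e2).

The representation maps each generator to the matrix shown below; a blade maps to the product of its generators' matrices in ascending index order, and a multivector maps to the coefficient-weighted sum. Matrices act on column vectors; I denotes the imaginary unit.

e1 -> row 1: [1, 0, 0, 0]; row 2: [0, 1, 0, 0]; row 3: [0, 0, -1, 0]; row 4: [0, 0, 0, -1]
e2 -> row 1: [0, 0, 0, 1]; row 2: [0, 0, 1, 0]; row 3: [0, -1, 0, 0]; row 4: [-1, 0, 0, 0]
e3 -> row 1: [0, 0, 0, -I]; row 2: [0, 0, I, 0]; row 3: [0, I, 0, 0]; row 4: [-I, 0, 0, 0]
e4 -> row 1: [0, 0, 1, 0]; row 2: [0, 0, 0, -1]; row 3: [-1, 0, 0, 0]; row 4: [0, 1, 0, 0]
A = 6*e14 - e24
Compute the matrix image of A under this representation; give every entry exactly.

Bivector images (products of the table entries): rho(e14) = rho(e1)rho(e4) = row 1: [0, 0, 1, 0]; row 2: [0, 0, 0, -1]; row 3: [1, 0, 0, 0]; row 4: [0, -1, 0, 0]; rho(e24) = rho(e2)rho(e4) = row 1: [0, 1, 0, 0]; row 2: [-1, 0, 0, 0]; row 3: [0, 0, 0, 1]; row 4: [0, 0, -1, 0].
M = (6)*rho(e14) + (-1)*rho(e24), summed entrywise:
Answer: row 1: [0, -1, 6, 0]; row 2: [1, 0, 0, -6]; row 3: [6, 0, 0, -1]; row 4: [0, -6, 1, 0]


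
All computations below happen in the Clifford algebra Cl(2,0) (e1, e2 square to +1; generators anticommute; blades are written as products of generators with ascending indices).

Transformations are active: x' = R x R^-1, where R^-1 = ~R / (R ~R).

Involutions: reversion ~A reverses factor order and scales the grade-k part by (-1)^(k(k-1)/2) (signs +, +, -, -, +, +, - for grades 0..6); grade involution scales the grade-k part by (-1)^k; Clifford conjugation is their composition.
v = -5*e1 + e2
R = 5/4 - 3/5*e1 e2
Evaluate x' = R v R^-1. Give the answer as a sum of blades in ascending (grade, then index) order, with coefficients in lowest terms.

~R = 5/4 + 3/5*e1 e2, and R ~R = 769/400, so R^-1 = ~R / (769/400).
R v = -137/20*e1 - 7/4*e2
Answer: -3005/769*e1 - 2519/769*e2


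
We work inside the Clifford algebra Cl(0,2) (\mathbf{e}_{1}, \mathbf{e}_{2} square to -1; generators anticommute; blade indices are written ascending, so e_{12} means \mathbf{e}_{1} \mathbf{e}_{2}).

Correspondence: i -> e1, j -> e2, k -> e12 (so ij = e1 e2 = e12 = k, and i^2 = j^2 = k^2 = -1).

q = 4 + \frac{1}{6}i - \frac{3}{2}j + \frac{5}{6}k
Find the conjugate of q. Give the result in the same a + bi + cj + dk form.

In blades: q = 4 + \frac{1}{6} e_{1} - \frac{3}{2} e_{2} + \frac{5}{6} e_{12}.
Conjugation here is Clifford conjugation: the scalar is fixed and the grade-1 and grade-2 blades all flip sign, giving 4 - \frac{1}{6} e_{1} + \frac{3}{2} e_{2} - \frac{5}{6} e_{12}; translating back:
Answer: 4 - \frac{1}{6}i + \frac{3}{2}j - \frac{5}{6}k


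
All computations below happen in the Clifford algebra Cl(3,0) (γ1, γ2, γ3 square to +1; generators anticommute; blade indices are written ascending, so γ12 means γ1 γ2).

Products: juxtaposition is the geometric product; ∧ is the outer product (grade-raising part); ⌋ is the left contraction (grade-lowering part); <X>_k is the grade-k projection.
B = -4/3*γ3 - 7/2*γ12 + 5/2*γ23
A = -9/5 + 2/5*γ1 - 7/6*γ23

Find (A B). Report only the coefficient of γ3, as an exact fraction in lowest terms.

step 1: 35/12 + 7/45*γ2 + 12/5*γ3 + 63/10*γ12 - 277/60*γ13 - 9/2*γ23 + γ123
Answer: 12/5


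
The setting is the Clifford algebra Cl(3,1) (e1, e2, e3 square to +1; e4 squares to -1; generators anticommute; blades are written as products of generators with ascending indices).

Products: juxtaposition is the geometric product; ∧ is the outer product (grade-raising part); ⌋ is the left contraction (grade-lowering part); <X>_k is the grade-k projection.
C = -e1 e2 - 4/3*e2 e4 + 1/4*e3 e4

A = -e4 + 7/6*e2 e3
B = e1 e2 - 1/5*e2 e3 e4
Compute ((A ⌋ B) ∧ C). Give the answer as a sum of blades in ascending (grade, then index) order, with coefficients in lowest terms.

step 1: 7/30*e4 - 1/5*e2 e3
step 2: -7/30*e1 e2 e4
Answer: -7/30*e1 e2 e4


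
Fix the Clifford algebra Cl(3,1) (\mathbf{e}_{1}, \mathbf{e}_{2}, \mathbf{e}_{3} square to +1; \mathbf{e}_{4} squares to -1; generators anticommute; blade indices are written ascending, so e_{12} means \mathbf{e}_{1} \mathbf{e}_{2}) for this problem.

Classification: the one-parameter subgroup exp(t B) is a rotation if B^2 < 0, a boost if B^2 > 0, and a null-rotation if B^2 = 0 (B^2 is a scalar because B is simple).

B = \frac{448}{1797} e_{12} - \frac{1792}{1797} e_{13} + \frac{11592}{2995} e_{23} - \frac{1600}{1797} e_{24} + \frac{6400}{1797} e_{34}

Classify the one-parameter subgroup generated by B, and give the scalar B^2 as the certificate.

B^2 term by term: the squares give (\frac{448}{1797})^2*(e_{12})^2 + (-\frac{1792}{1797})^2*(e_{13})^2 + (\frac{11592}{2995})^2*(e_{23})^2 + (-\frac{1600}{1797})^2*(e_{24})^2 + (\frac{6400}{1797})^2*(e_{34})^2 = \frac{200704}{3229209}*(-1) + \frac{3211264}{3229209}*(-1) + \frac{134374464}{8970025}*(-1) + \frac{2560000}{3229209}*(+1) + \frac{40960000}{3229209}*(+1) = -\frac{64}{25} (each basis 2-blade squares to minus the product of its generators' squares); cross terms between blades sharing an index anticommute and cancel; the commuting (index-disjoint) pairs give grade-4 terms 2*c*c'*(blade product), which cancel blade by blade — e_{1234}: \frac{5734400}{3229209} - \frac{5734400}{3229209} = 0 — confirming B is simple. So B^2 = -\frac{64}{25}.
Answer: rotation, certificate B^2 = -\frac{64}{25}. The invariant at work: B^2 = -\frac{64}{25} is unchanged by conjugation, hence its sign classifies the subgroup whatever basis B is written in.


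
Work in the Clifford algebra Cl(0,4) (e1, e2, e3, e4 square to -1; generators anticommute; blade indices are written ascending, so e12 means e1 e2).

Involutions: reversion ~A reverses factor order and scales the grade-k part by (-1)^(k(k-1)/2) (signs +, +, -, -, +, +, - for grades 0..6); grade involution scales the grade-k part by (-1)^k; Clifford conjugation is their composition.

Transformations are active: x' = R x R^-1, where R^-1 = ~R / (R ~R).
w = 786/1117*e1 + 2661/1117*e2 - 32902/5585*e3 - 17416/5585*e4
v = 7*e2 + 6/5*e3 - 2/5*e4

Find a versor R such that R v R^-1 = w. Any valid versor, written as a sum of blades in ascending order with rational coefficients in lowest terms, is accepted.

Why this works: both vectors square to -253/5, so q(v) = q(w) and R = v + w = 786/1117*e1 + 10480/1117*e2 - 5240/1117*e3 - 3930/1117*e4 carries v to w — its own direction survives, the complement (v - w)/2 flips.
Answer: 786/1117*e1 + 10480/1117*e2 - 5240/1117*e3 - 3930/1117*e4


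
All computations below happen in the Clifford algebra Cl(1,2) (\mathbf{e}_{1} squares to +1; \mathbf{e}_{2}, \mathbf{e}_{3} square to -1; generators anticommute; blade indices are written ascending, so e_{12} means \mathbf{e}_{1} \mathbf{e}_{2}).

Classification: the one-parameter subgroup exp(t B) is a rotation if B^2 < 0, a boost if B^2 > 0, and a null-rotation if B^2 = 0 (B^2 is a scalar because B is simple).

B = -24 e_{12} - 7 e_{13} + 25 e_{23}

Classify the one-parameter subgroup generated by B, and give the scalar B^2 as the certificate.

B^2 term by term: the squares give (-24)^2*(e_{12})^2 + (-7)^2*(e_{13})^2 + (25)^2*(e_{23})^2 = 576*(+1) + 49*(+1) + 625*(-1) = 0 (each basis 2-blade squares to minus the product of its generators' squares); cross terms between blades sharing an index anticommute and cancel. So B^2 = 0.
Answer: null-rotation, certificate B^2 = 0. No conjugation can change B^2 = 0; the sign gives the class.


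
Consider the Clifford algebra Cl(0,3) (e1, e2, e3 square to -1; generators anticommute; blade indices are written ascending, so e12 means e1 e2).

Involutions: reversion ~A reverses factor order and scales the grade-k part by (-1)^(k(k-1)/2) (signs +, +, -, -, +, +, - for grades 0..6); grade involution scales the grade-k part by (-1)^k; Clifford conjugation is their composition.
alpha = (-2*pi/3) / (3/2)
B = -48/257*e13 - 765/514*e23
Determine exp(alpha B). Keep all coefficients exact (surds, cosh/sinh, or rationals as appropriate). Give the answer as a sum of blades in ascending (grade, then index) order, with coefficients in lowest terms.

B^2 term by term: the squares give (-48/257)^2*(e13)^2 + (-765/514)^2*(e23)^2 = 2304/66049*(-1) + 585225/264196*(-1) = -9/4 (each basis 2-blade squares to minus the product of its generators' squares); cross terms between blades sharing an index anticommute and cancel. So B^2 = -9/4.
B^2 = -9/4 — the negative square puts this in the circular regime; l = 3/2, alpha*l = -2*pi/3, so exp(alpha B) = cos(-2*pi/3) + (sin(-2*pi/3)/(3/2))*B = -1/2 + (-sqrt(3)/3)*B.
Answer: -1/2 + 16*sqrt(3)/257*e13 + 255*sqrt(3)/514*e23


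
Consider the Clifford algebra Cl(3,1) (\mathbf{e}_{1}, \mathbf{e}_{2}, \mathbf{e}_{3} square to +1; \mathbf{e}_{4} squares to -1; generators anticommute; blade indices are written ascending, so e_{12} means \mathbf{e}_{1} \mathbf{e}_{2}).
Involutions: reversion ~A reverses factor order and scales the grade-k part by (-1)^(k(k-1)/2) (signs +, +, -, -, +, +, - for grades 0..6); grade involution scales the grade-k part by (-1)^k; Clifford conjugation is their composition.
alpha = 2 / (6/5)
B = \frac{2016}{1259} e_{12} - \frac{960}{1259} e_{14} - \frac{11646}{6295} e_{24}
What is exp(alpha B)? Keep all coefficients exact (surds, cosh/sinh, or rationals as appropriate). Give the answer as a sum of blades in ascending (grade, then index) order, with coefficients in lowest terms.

B^2 term by term: the squares give (\frac{2016}{1259})^2*(e_{12})^2 + (-\frac{960}{1259})^2*(e_{14})^2 + (-\frac{11646}{6295})^2*(e_{24})^2 = \frac{4064256}{1585081}*(-1) + \frac{921600}{1585081}*(+1) + \frac{135629316}{39627025}*(+1) = \frac{36}{25} (each basis 2-blade squares to minus the product of its generators' squares); cross terms between blades sharing an index anticommute and cancel. So B^2 = \frac{36}{25}.
B^2 = \frac{36}{25} — the positive square puts this in the hyperbolic regime; l = \frac{6}{5}, alpha*l = 2, so exp(alpha B) = cosh(2) + (sinh(2)/(\frac{6}{5}))*B = \cosh{\left(2 \right)} + (\frac{5 \sinh{\left(2 \right)}}{6})*B.
Answer: \cosh{\left(2 \right)} + \frac{1680 \sinh{\left(2 \right)}}{1259} e_{12} - \frac{800 \sinh{\left(2 \right)}}{1259} e_{14} - \frac{1941 \sinh{\left(2 \right)}}{1259} e_{24}


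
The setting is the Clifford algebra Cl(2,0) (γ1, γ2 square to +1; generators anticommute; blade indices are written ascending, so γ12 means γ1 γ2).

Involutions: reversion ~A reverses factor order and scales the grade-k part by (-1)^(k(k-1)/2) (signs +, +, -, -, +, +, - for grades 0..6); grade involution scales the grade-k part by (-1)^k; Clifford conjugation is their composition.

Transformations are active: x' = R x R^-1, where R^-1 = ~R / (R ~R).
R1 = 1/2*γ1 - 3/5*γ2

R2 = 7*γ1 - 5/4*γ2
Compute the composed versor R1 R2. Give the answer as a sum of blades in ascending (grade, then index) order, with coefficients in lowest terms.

Distribute over the terms of R1 (each basis-blade product reordered to ascending indices, repeated generators contracted through their squares):
(1/2*γ1) R2 = 7/2 - 5/8*γ12
(-3/5*γ2) R2 = 3/4 + 21/5*γ12
Summing the partial products and collecting blades:
Answer: 17/4 + 143/40*γ12


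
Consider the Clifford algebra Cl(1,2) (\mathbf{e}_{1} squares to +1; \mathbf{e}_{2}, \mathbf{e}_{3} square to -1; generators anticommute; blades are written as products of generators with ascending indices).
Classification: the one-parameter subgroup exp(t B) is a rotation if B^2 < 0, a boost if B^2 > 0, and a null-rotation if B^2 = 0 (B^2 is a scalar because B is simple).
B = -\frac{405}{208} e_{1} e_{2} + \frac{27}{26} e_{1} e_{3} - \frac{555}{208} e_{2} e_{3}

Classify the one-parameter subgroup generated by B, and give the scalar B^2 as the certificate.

B^2 term by term: the squares give (-\frac{405}{208})^2*(e_{1} e_{2})^2 + (\frac{27}{26})^2*(e_{1} e_{3})^2 + (-\frac{555}{208})^2*(e_{2} e_{3})^2 = \frac{164025}{43264}*(+1) + \frac{729}{676}*(+1) + \frac{308025}{43264}*(-1) = -\frac{9}{4} (each basis 2-blade squares to minus the product of its generators' squares); cross terms between blades sharing an index anticommute and cancel. So B^2 = -\frac{9}{4}.
Answer: rotation, certificate B^2 = -\frac{9}{4}. No conjugation can change B^2 = -\frac{9}{4}; the sign gives the class.


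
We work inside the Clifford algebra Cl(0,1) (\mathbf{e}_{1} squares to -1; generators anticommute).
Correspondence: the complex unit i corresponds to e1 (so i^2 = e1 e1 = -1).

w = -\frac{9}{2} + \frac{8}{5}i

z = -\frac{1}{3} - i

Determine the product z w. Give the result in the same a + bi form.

In blades: z = -\frac{1}{3} - e_{1}, w = -\frac{9}{2} + \frac{8}{5} e_{1}.
Distribute z over w term by term (generator squares from the signature, products reordered to ascending indices): (-\frac{1}{3})*w = \frac{3}{2} - \frac{8}{15} e_{1}; (-e_{1})*w = \frac{8}{5} + \frac{9}{2} e_{1}.
Sum: \frac{31}{10} + \frac{119}{30} e_{1}; translating back through the correspondence:
Answer: \frac{31}{10} + \frac{119}{30}i


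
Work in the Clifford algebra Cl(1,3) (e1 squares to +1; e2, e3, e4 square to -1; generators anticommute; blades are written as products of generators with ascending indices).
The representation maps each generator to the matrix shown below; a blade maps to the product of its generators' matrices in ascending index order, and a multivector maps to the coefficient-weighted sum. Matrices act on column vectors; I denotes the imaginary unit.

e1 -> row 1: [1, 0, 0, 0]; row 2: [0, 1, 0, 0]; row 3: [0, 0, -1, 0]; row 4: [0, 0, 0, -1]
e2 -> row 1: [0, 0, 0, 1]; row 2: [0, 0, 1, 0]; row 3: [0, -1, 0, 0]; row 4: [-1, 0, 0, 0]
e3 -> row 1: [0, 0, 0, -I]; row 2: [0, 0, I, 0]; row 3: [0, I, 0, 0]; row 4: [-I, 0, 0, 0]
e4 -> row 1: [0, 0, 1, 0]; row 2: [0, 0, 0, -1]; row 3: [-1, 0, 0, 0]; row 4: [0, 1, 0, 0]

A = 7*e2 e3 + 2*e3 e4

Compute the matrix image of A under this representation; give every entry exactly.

Bivector images (products of the table entries): rho(e2 e3) = rho(e2)rho(e3) = row 1: [-I, 0, 0, 0]; row 2: [0, I, 0, 0]; row 3: [0, 0, -I, 0]; row 4: [0, 0, 0, I]; rho(e3 e4) = rho(e3)rho(e4) = row 1: [0, -I, 0, 0]; row 2: [-I, 0, 0, 0]; row 3: [0, 0, 0, -I]; row 4: [0, 0, -I, 0].
M = (7)*rho(e2 e3) + (2)*rho(e3 e4), summed entrywise:
Answer: row 1: [-7*I, -2*I, 0, 0]; row 2: [-2*I, 7*I, 0, 0]; row 3: [0, 0, -7*I, -2*I]; row 4: [0, 0, -2*I, 7*I]


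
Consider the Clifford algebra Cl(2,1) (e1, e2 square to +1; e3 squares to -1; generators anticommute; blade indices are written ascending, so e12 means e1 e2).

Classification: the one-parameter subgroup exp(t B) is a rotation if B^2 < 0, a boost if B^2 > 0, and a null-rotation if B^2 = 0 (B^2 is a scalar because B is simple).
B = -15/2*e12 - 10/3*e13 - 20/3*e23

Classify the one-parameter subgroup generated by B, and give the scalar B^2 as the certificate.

B^2 term by term: the squares give (-15/2)^2*(e12)^2 + (-10/3)^2*(e13)^2 + (-20/3)^2*(e23)^2 = 225/4*(-1) + 100/9*(+1) + 400/9*(+1) = -25/36 (each basis 2-blade squares to minus the product of its generators' squares); cross terms between blades sharing an index anticommute and cancel. So B^2 = -25/36.
Answer: rotation, certificate B^2 = -25/36. Check the certificate: B^2 = -25/36, and that sign is decisive whatever form B takes.


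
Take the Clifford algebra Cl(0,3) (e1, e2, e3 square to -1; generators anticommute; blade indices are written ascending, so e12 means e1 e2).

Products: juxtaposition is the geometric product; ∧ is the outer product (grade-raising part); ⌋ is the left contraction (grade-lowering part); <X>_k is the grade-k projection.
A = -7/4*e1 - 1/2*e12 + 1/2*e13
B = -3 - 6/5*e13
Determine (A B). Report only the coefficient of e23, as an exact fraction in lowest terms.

step 1: 3/5 + 21/4*e1 - 21/10*e3 + 3/2*e12 - 3/2*e13 + 3/5*e23
Answer: 3/5


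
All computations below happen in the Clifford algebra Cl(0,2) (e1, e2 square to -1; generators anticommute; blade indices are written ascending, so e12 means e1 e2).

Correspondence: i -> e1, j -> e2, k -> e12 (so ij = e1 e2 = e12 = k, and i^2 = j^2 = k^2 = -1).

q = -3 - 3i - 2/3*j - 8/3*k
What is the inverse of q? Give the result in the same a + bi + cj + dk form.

In blades: q = -3 - 3*e1 - 2/3*e2 - 8/3*e12.
With qbar = -3 + 3*e1 + 2/3*e2 + 8/3*e12 (scalar fixed, mapped units negated), q qbar = 230/9 (the sum of squared coefficients), so q^-1 = qbar / (230/9) = -27/230 + 27/230*e1 + 3/115*e2 + 12/115*e12; translating back:
Answer: -27/230 + 27/230*i + 3/115*j + 12/115*k


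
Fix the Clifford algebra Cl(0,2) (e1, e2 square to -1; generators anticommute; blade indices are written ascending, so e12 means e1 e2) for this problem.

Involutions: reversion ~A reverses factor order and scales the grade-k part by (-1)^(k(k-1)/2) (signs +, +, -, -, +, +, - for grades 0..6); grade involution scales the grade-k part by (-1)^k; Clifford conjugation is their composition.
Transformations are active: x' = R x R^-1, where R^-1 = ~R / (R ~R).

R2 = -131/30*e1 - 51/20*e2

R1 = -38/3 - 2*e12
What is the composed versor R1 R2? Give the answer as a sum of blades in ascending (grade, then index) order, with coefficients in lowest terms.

Distribute over the terms of R1 (each basis-blade product reordered to ascending indices, repeated generators contracted through their squares):
(-38/3) R2 = 2489/45*e1 + 323/10*e2
(-2*e12) R2 = -51/10*e1 + 131/15*e2
Summing the partial products and collecting blades:
Answer: 4519/90*e1 + 1231/30*e2


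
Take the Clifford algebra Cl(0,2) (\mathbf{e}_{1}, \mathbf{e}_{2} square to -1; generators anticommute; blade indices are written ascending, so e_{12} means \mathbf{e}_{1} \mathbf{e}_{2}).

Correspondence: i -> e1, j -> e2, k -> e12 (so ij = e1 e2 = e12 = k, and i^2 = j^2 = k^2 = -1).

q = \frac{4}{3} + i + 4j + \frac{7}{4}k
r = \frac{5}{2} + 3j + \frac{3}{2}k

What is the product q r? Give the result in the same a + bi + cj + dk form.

In blades: q = \frac{4}{3} + e_{1} + 4 e_{2} + \frac{7}{4} e_{12}, r = \frac{5}{2} + 3 e_{2} + \frac{3}{2} e_{12}.
Distribute q over r term by term (generator squares from the signature, products reordered to ascending indices): (\frac{4}{3})*r = \frac{10}{3} + 4 e_{2} + 2 e_{12}; (e_{1})*r = \frac{5}{2} e_{1} - \frac{3}{2} e_{2} + 3 e_{12}; (4 e_{2})*r = -12 + 6 e_{1} + 10 e_{2}; (\frac{7}{4} e_{12})*r = -\frac{21}{8} - \frac{21}{4} e_{1} + \frac{35}{8} e_{12}.
Sum: -\frac{271}{24} + \frac{13}{4} e_{1} + \frac{25}{2} e_{2} + \frac{75}{8} e_{12}; translating back through the correspondence:
Answer: -\frac{271}{24} + \frac{13}{4}i + \frac{25}{2}j + \frac{75}{8}k


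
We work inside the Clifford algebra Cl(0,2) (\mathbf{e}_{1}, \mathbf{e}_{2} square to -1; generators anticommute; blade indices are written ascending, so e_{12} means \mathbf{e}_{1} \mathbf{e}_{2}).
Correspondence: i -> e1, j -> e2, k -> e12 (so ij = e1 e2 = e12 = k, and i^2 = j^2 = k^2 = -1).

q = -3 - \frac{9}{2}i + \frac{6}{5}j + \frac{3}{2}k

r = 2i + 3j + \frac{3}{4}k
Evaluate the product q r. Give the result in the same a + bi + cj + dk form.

In blades: q = -3 - \frac{9}{2} e_{1} + \frac{6}{5} e_{2} + \frac{3}{2} e_{12}, r = 2 e_{1} + 3 e_{2} + \frac{3}{4} e_{12}.
Distribute q over r term by term (generator squares from the signature, products reordered to ascending indices): (-3)*r = -6 e_{1} - 9 e_{2} - \frac{9}{4} e_{12}; (-\frac{9}{2} e_{1})*r = 9 + \frac{27}{8} e_{2} - \frac{27}{2} e_{12}; (\frac{6}{5} e_{2})*r = -\frac{18}{5} + \frac{9}{10} e_{1} - \frac{12}{5} e_{12}; (\frac{3}{2} e_{12})*r = -\frac{9}{8} - \frac{9}{2} e_{1} + 3 e_{2}.
Sum: \frac{171}{40} - \frac{48}{5} e_{1} - \frac{21}{8} e_{2} - \frac{363}{20} e_{12}; translating back through the correspondence:
Answer: \frac{171}{40} - \frac{48}{5}i - \frac{21}{8}j - \frac{363}{20}k


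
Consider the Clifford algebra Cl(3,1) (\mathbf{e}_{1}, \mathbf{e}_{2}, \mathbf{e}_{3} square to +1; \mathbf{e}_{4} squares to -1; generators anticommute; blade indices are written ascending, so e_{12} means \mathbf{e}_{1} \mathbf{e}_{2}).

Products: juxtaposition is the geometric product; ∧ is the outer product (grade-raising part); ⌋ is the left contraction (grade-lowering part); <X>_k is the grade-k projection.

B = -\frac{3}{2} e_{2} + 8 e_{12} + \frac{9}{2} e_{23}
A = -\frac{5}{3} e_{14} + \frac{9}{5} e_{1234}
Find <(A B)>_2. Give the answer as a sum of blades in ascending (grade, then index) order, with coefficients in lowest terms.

step 1: -\frac{81}{10} e_{14} - \frac{40}{3} e_{24} - \frac{72}{5} e_{34} - \frac{5}{2} e_{124} - \frac{27}{10} e_{134} - \frac{15}{2} e_{1234}
step 2: -\frac{81}{10} e_{14} - \frac{40}{3} e_{24} - \frac{72}{5} e_{34}
Answer: -\frac{81}{10} e_{14} - \frac{40}{3} e_{24} - \frac{72}{5} e_{34}


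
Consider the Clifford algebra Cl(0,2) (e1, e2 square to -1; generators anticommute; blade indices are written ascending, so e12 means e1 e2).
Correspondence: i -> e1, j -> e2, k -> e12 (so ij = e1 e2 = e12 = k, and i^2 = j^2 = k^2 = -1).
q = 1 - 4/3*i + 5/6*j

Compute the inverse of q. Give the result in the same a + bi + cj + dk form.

In blades: q = 1 - 4/3*e1 + 5/6*e2.
With qbar = 1 + 4/3*e1 - 5/6*e2 (scalar fixed, mapped units negated), q qbar = 125/36 (the sum of squared coefficients), so q^-1 = qbar / (125/36) = 36/125 + 48/125*e1 - 6/25*e2; translating back:
Answer: 36/125 + 48/125*i - 6/25*j


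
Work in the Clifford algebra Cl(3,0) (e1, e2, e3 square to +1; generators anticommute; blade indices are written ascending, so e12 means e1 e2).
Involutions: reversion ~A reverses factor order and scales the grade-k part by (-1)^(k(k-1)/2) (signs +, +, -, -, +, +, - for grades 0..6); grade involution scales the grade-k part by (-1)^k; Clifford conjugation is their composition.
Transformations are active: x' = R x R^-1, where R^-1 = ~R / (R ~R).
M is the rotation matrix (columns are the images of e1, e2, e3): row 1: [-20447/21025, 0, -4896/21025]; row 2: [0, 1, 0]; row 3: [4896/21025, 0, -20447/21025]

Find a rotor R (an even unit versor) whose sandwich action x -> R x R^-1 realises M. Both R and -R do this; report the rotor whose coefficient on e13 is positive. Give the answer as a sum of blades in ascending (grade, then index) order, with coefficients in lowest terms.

Method: write R = a + b12*e12 + b13*e13 + b23*e23 with a^2 + b12^2 + b13^2 + b23^2 = 1 (so R^-1 = ~R). Expanding the columns R e_j ~R gives tr M = 4a^2 - 1 and, from the antisymmetric part, M21 - M12 = -4a*b12, M13 - M31 = 4a*b13, M32 - M23 = -4a*b23.
Here tr M = -19869/21025, so a^2 = (1 + tr M)/4 = 289/21025 and a = ±17/145. Taking a = 17/145: M21 - M12 = 0, M13 - M31 = -9792/21025, M32 - M23 = 0, giving b12 = 0, b13 = -144/145, b23 = 0, i.e. R = 17/145 - 144/145*e13.
Its e13 coefficient is negative, so report the other preimage -R.
Answer: -17/145 + 144/145*e13. Recall the cover is two-to-one: with M of trace -19869/21025, both preimages act alike, and the stated e13 sign chooses the sheet.


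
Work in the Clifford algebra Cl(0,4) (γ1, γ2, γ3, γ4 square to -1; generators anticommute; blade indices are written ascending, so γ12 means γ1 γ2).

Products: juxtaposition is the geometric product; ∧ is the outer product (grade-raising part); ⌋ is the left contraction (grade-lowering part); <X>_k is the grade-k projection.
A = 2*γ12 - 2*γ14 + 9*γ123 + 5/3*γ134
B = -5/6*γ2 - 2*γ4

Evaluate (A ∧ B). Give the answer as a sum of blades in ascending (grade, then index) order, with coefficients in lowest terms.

step 1: -17/3*γ124 - 349/18*γ1234
Answer: -17/3*γ124 - 349/18*γ1234


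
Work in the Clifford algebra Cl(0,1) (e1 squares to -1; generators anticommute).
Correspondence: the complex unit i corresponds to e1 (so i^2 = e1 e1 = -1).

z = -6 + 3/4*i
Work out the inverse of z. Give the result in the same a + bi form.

In blades: z = -6 + 3/4*e1.
With qbar = -6 - 3/4*e1 (scalar fixed, mapped units negated), z qbar = 585/16 (the sum of squared coefficients), so z^-1 = qbar / (585/16) = -32/195 - 4/195*e1; translating back:
Answer: -32/195 - 4/195*i


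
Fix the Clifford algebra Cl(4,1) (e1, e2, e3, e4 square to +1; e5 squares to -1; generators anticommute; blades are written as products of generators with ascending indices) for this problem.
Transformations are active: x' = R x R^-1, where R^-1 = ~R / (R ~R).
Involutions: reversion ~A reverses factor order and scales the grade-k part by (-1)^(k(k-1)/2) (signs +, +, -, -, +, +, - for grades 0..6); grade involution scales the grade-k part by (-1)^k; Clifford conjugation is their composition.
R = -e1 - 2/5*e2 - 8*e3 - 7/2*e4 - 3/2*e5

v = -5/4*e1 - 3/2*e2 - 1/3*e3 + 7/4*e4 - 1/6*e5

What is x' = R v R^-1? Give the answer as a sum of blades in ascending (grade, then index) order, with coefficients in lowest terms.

~R = -e1 - 2/5*e2 - 8*e3 - 7/2*e4 - 3/2*e5, and R ~R = 1879/25, so R^-1 = ~R / (1879/25).
R v = -223/120 + e1 e2 - 29/3*e1 e3 - 49/8*e1 e4 - 41/24*e1 e5 - 178/15*e2 e3 - 119/20*e2 e4 - 131/60*e2 e5 - 91/6*e3 e4 + 5/6*e3 e5 + 77/24*e4 e5
Answer: 7325/5637*e1 + 8567/5637*e2 + 4109/5637*e3 - 71113/45096*e4 + 10861/45096*e5


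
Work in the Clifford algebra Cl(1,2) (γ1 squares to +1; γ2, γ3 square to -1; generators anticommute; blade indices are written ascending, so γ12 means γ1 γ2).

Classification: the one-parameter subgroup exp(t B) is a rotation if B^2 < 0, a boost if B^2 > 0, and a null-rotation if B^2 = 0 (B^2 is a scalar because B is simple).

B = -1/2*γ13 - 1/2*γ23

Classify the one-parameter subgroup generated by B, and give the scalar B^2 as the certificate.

B^2 term by term: the squares give (-1/2)^2*(γ13)^2 + (-1/2)^2*(γ23)^2 = 1/4*(+1) + 1/4*(-1) = 0 (each basis 2-blade squares to minus the product of its generators' squares); cross terms between blades sharing an index anticommute and cancel. So B^2 = 0.
Answer: null-rotation, certificate B^2 = 0. Why this suffices: the scalar 0 survives any versor conjugation, so its sign alone determines the class however B is presented.


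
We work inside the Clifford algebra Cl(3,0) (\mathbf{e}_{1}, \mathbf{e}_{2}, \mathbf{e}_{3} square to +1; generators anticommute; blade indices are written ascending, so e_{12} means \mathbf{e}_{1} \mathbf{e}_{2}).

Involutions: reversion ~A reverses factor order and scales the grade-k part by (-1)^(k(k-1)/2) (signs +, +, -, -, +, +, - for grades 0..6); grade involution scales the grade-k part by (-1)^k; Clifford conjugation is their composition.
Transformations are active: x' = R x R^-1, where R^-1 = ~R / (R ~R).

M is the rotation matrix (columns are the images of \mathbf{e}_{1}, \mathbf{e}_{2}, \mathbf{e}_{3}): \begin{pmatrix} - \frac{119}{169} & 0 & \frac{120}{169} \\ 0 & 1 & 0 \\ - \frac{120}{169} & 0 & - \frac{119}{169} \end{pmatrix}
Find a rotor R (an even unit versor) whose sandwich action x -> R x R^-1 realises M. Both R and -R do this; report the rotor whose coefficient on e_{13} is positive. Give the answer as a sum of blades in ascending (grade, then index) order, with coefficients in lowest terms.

Method: write R = a + b12*e_{12} + b13*e_{13} + b23*e_{23} with a^2 + b12^2 + b13^2 + b23^2 = 1 (so R^-1 = ~R). Expanding the columns R e_j ~R gives tr M = 4a^2 - 1 and, from the antisymmetric part, M21 - M12 = -4a*b12, M13 - M31 = 4a*b13, M32 - M23 = -4a*b23.
Here tr M = -\frac{69}{169}, so a^2 = (1 + tr M)/4 = \frac{25}{169} and a = ±\frac{5}{13}. Taking a = \frac{5}{13}: M21 - M12 = 0, M13 - M31 = \frac{240}{169}, M32 - M23 = 0, giving b12 = 0, b13 = \frac{12}{13}, b23 = 0, i.e. R = \frac{5}{13} + \frac{12}{13} e_{13}.
Its e_{13} coefficient is already positive.
Answer: \frac{5}{13} + \frac{12}{13} e_{13}. Note: both R and -R realise this M (trace -\frac{69}{169}); the covering map identifies them, and the e_{13}-coefficient sign is the tie-breaker.


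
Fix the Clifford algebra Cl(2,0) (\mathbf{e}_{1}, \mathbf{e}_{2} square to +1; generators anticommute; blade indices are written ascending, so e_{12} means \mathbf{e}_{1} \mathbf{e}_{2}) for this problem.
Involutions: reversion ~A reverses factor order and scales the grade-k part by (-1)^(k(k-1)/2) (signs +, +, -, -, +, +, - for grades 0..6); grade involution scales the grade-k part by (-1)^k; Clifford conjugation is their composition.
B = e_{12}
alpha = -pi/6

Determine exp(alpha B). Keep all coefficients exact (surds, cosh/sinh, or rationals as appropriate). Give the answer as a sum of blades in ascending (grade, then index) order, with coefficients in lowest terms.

B^2 = (1)^2*(e_{12})^2 = 1*(-1) = -1 (a basis 2-blade squares to minus the product of its generators' squares).
B^2 = -1 — since the square is negative, the closed form is circular: l = 1, alpha*l = - \frac{\pi}{6}, so exp(alpha B) = cos(- \frac{\pi}{6}) + (sin(- \frac{\pi}{6})/1)*B = \frac{\sqrt{3}}{2} + (- \frac{1}{2})*B.
Answer: \frac{\sqrt{3}}{2} - \frac{1}{2} e_{12}


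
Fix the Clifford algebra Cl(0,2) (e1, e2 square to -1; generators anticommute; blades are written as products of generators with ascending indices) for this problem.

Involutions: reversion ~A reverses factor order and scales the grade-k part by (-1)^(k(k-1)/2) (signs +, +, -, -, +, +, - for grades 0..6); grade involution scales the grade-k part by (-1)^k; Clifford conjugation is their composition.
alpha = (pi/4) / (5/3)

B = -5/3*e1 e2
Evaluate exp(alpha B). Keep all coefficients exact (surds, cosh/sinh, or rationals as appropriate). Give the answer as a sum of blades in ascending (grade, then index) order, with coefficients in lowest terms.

B^2 = (-5/3)^2*(e1 e2)^2 = 25/9*(-1) = -25/9 (a basis 2-blade squares to minus the product of its generators' squares).
B^2 = -25/9 — circular case — the even/odd split gives cos and sin: l = 5/3, alpha*l = pi/4, so exp(alpha B) = cos(pi/4) + (sin(pi/4)/(5/3))*B = sqrt(2)/2 + (3*sqrt(2)/10)*B.
Answer: sqrt(2)/2 - sqrt(2)/2*e1 e2


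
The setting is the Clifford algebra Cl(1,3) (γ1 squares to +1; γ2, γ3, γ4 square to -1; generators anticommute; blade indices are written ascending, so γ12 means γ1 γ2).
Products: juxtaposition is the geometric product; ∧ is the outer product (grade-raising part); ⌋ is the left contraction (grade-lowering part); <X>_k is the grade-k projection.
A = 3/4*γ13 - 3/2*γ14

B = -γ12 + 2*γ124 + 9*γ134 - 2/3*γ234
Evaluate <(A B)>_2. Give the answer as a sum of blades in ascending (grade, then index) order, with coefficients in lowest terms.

step 1: 3*γ2 + 27/2*γ3 + 27/4*γ4 - 3/4*γ23 + 3/2*γ24 - γ123 - 1/2*γ124 + 3/2*γ234
step 2: -3/4*γ23 + 3/2*γ24
Answer: -3/4*γ23 + 3/2*γ24


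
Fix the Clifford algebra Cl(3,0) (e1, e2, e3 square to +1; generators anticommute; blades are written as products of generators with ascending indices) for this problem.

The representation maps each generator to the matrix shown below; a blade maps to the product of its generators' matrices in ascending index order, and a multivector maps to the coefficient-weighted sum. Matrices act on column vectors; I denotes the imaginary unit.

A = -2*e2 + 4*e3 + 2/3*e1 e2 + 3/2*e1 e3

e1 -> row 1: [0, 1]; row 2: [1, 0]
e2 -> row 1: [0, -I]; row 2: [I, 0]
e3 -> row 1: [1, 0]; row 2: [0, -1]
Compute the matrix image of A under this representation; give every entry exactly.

Bivector images (products of the table entries): rho(e1 e2) = rho(e1)rho(e2) = row 1: [I, 0]; row 2: [0, -I]; rho(e1 e3) = rho(e1)rho(e3) = row 1: [0, -1]; row 2: [1, 0].
M = (-2)*rho(e2) + (4)*rho(e3) + (2/3)*rho(e1 e2) + (3/2)*rho(e1 e3), summed entrywise:
Answer: row 1: [4 + 2*I/3, -3/2 + 2*I]; row 2: [3/2 - 2*I, -4 - 2*I/3]


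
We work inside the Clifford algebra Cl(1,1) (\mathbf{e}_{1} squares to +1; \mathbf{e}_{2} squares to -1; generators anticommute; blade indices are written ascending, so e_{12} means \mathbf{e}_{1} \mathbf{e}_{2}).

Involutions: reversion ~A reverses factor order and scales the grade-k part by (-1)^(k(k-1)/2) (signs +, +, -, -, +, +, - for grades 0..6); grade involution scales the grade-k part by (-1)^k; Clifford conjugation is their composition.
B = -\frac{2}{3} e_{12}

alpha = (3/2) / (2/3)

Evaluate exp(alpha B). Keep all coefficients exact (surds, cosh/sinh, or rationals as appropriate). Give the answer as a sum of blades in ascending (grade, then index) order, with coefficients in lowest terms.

B^2 = (-\frac{2}{3})^2*(e_{12})^2 = \frac{4}{9}*(+1) = \frac{4}{9} (a basis 2-blade squares to minus the product of its generators' squares).
B^2 = \frac{4}{9} — B^2 > 0, so the exponential closes hyperbolically: l = \frac{2}{3}, alpha*l = \frac{3}{2}, so exp(alpha B) = cosh(\frac{3}{2}) + (sinh(\frac{3}{2})/(\frac{2}{3}))*B = \cosh{\left(\frac{3}{2} \right)} + (\frac{3 \sinh{\left(\frac{3}{2} \right)}}{2})*B.
Answer: \cosh{\left(\frac{3}{2} \right)} - \sinh{\left(\frac{3}{2} \right)} e_{12}


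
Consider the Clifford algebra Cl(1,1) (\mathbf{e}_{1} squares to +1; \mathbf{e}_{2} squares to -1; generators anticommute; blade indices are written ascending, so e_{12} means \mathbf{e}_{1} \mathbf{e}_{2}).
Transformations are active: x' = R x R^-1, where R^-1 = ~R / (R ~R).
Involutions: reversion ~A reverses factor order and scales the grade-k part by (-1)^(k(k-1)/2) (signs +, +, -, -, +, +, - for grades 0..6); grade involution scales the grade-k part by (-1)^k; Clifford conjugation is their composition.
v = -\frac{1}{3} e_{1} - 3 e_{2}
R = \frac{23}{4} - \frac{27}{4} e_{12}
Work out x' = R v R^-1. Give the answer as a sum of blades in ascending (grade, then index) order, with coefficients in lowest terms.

~R = \frac{23}{4} + \frac{27}{4} e_{12}, and R ~R = -\frac{25}{2}, so R^-1 = ~R / (-\frac{25}{2}).
R v = -\frac{133}{6} e_{1} - \frac{39}{2} e_{2}
Answer: \frac{3109}{150} e_{1} + \frac{1047}{50} e_{2}


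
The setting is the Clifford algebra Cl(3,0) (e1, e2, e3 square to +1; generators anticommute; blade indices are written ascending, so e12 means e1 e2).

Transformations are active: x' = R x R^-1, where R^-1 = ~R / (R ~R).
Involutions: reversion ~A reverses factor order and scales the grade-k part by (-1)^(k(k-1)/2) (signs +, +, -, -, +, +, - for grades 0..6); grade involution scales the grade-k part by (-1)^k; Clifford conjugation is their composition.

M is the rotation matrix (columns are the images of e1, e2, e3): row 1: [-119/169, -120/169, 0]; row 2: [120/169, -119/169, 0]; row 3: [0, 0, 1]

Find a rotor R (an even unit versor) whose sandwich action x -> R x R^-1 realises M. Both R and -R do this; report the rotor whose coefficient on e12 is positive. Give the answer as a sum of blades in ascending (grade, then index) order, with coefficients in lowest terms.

Method: write R = a + b12*e12 + b13*e13 + b23*e23 with a^2 + b12^2 + b13^2 + b23^2 = 1 (so R^-1 = ~R). Expanding the columns R e_j ~R gives tr M = 4a^2 - 1 and, from the antisymmetric part, M21 - M12 = -4a*b12, M13 - M31 = 4a*b13, M32 - M23 = -4a*b23.
Here tr M = -69/169, so a^2 = (1 + tr M)/4 = 25/169 and a = ±5/13. Taking a = 5/13: M21 - M12 = 240/169, M13 - M31 = 0, M32 - M23 = 0, giving b12 = -12/13, b13 = 0, b23 = 0, i.e. R = 5/13 - 12/13*e12.
Its e12 coefficient is negative, so report the other preimage -R.
Answer: -5/13 + 12/13*e12. Why the constraint matters: R and -R act identically through the sandwich — M has trace -69/169 either way — so only the sign condition on e12 picks one of the two preimages.


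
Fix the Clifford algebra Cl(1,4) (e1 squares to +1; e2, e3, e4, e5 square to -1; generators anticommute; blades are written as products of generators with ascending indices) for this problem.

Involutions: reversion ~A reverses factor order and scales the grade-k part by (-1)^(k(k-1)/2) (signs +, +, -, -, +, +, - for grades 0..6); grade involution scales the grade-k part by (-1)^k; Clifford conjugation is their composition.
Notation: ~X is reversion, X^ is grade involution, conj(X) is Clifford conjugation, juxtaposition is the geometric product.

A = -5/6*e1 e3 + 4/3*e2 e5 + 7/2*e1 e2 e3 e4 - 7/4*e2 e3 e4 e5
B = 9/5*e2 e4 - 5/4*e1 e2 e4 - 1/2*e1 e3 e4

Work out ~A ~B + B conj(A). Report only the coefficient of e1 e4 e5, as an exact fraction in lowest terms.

first term: 7/4*e2 - 35/8*e3 + 5/12*e4 - 63/10*e1 e3 + 63/20*e3 e5 - 12/5*e4 e5 + 7/8*e1 e2 e5 - 35/16*e1 e3 e5 + 5/3*e1 e4 e5 + 25/24*e2 e3 e4 + 3/2*e1 e2 e3 e4 - 2/3*e1 e2 e3 e4 e5
second term: 7/4*e2 - 35/8*e3 - 5/12*e4 + 63/10*e1 e3 - 63/20*e3 e5 - 12/5*e4 e5 - 7/8*e1 e2 e5 + 35/16*e1 e3 e5 + 5/3*e1 e4 e5 + 25/24*e2 e3 e4 - 3/2*e1 e2 e3 e4 + 2/3*e1 e2 e3 e4 e5
Answer: 10/3


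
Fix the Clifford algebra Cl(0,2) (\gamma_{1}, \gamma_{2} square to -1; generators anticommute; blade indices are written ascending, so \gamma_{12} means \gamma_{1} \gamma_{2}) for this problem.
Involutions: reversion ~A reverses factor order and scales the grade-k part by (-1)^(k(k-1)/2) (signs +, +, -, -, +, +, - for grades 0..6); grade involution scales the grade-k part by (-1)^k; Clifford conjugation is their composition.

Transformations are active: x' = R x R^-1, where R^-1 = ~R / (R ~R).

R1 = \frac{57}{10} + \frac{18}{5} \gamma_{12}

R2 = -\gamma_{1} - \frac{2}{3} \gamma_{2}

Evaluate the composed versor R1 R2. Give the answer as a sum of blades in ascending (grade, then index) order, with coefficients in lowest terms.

Distribute over the terms of R1 (each basis-blade product reordered to ascending indices, repeated generators contracted through their squares):
(\frac{57}{10}) R2 = -\frac{57}{10} \gamma_{1} - \frac{19}{5} \gamma_{2}
(\frac{18}{5} \gamma_{12}) R2 = \frac{12}{5} \gamma_{1} - \frac{18}{5} \gamma_{2}
Summing the partial products and collecting blades:
Answer: -\frac{33}{10} \gamma_{1} - \frac{37}{5} \gamma_{2}


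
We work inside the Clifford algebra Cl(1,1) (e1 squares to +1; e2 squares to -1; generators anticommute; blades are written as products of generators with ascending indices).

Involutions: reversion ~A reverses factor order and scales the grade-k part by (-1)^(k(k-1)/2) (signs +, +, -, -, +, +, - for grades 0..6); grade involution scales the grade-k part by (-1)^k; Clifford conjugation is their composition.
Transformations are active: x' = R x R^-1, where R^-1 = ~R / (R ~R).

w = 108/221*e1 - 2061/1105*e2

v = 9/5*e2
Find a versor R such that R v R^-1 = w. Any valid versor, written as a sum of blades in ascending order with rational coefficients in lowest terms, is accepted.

Take R = v + w = 108/221*e1 - 72/1105*e2. Because q(v) = q(w) = -81/25, conjugation by R sends v exactly to w.
Answer: 108/221*e1 - 72/1105*e2


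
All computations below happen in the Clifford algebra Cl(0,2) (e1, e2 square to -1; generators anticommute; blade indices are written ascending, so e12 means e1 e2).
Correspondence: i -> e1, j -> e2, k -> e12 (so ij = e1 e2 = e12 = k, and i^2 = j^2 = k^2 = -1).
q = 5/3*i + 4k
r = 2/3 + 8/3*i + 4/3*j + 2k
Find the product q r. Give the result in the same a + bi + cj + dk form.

In blades: q = 5/3*e1 + 4*e12, r = 2/3 + 8/3*e1 + 4/3*e2 + 2*e12.
Distribute q over r term by term (generator squares from the signature, products reordered to ascending indices): (5/3*e1)*r = -40/9 + 10/9*e1 - 10/3*e2 + 20/9*e12; (4*e12)*r = -8 - 16/3*e1 + 32/3*e2 + 8/3*e12.
Sum: -112/9 - 38/9*e1 + 22/3*e2 + 44/9*e12; translating back through the correspondence:
Answer: -112/9 - 38/9*i + 22/3*j + 44/9*k
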